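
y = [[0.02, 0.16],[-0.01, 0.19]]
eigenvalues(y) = [0.03, 0.18]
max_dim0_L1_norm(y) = 0.35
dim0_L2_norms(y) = [0.02, 0.25]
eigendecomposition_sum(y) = [[0.03, -0.03],[0.0, -0.0]] + [[-0.01, 0.19],[-0.01, 0.19]]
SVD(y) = [[0.65, 0.76], [0.76, -0.65]] @ diag([0.24845040134860932, 0.02173472037351662]) @ [[0.02,1.0], [1.0,-0.02]]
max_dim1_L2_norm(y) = 0.19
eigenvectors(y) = [[-1.0, -0.71], [-0.06, -0.71]]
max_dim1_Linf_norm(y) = 0.19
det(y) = 0.01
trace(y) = 0.21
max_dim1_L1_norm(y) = 0.2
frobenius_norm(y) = 0.25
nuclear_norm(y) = 0.27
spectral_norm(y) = 0.25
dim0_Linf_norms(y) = [0.02, 0.19]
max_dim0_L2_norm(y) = 0.25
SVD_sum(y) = [[0.00, 0.16], [0.0, 0.19]] + [[0.02, -0.0], [-0.01, 0.00]]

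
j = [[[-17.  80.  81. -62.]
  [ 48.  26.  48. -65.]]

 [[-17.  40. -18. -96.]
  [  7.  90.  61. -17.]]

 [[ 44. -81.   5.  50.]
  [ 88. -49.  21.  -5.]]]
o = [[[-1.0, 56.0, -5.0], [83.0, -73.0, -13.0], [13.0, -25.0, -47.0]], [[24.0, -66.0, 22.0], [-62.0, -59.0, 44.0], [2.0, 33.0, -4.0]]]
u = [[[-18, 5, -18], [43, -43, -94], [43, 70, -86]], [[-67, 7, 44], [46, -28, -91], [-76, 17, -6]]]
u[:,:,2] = [[-18, -94, -86], [44, -91, -6]]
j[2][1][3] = -5.0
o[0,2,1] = -25.0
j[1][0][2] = -18.0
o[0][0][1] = 56.0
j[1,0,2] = -18.0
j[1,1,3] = -17.0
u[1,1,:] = [46, -28, -91]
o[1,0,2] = 22.0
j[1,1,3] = -17.0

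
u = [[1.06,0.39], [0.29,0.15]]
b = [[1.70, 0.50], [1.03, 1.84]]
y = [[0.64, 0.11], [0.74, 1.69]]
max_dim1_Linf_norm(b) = 1.84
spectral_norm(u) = 1.18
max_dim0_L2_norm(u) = 1.1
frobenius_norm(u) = 1.18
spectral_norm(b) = 2.56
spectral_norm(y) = 1.88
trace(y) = 2.33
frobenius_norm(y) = 1.96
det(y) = 1.00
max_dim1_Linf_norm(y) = 1.69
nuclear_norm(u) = 1.21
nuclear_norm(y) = 2.41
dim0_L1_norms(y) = [1.38, 1.8]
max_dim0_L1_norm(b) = 2.73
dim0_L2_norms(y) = [0.98, 1.69]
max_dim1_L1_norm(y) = 2.43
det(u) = 0.05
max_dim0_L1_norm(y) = 1.8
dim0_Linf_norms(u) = [1.06, 0.39]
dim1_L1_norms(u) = [1.45, 0.44]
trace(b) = 3.54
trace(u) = 1.21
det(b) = 2.61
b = u + y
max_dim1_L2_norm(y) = 1.84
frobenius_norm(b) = 2.75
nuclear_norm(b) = 3.58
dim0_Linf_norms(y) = [0.74, 1.69]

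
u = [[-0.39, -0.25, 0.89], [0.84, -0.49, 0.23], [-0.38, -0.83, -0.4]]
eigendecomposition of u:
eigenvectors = [[(-0.6+0j), (-0.6-0j), -0.54+0.00j], [(-0.29+0.46j), (-0.29-0.46j), 0.64+0.00j], [-0.25-0.53j, -0.25+0.53j, (0.55+0j)]]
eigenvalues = [(-0.14+0.99j), (-0.14-0.99j), (-1+0j)]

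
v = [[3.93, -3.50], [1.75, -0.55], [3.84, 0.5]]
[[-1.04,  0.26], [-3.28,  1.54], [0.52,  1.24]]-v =[[-4.97, 3.76], [-5.03, 2.09], [-3.32, 0.74]]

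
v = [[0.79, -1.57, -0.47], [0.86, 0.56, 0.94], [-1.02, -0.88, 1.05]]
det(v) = 4.13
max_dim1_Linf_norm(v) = 1.57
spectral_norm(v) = 1.91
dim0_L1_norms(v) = [2.67, 3.01, 2.46]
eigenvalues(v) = [(0.34+1.51j), (0.34-1.51j), (1.72+0j)]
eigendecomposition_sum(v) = [[(0.06+0.47j), (-0.65+0.27j), 0.18+0.34j], [(0.51-0.04j), (0.25+0.71j), 0.37-0.17j], [(-0.11+0.39j), (-0.6-0.01j), (0.02+0.33j)]] + [[0.06-0.47j, (-0.65-0.27j), (0.18-0.34j)], [0.51+0.04j, (0.25-0.71j), 0.37+0.17j], [(-0.11-0.39j), (-0.6+0.01j), (0.02-0.33j)]] + [[0.66-0.00j, -0.27+0.00j, -0.83-0.00j], [-0.16+0.00j, 0.06-0.00j, (0.19+0j)], [(-0.8+0j), (0.32-0j), 1.00+0.00j]]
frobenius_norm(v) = 2.86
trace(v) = 2.40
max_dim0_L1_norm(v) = 3.01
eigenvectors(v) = [[-0.03-0.59j, -0.03+0.59j, (-0.63+0j)], [-0.63+0.00j, -0.63-0.00j, (0.15+0j)], [0.18-0.47j, (0.18+0.47j), 0.76+0.00j]]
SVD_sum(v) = [[0.02, -1.6, -0.39], [-0.01, 0.73, 0.18], [0.01, -0.58, -0.14]] + [[0.51, 0.10, -0.40], [0.14, 0.03, -0.11], [-1.22, -0.25, 0.96]] + [[0.26, -0.07, 0.32], [0.73, -0.20, 0.87], [0.19, -0.05, 0.23]]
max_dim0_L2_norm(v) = 1.88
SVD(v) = [[0.86, -0.38, -0.33], [-0.40, -0.11, -0.91], [0.31, 0.92, -0.24]] @ diag([1.906357503631318, 1.7112660320334254, 1.2654523444038295]) @ [[0.01, -0.97, -0.24], [-0.78, -0.16, 0.61], [-0.63, 0.18, -0.76]]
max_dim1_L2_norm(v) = 1.82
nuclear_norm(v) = 4.88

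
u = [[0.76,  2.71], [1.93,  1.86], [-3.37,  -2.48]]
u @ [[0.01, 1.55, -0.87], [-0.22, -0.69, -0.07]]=[[-0.59, -0.69, -0.85], [-0.39, 1.71, -1.81], [0.51, -3.51, 3.11]]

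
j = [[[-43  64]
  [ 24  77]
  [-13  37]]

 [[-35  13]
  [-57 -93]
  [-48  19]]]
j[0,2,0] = -13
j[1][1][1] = -93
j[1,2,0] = -48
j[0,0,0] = -43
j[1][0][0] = -35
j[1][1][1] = -93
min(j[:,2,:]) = -48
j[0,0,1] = 64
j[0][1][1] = 77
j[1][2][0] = -48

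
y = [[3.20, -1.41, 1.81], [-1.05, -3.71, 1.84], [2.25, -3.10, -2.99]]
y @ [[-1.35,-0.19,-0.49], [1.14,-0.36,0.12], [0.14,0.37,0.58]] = [[-5.67, 0.57, -0.69], [-2.55, 2.22, 1.14], [-6.99, -0.42, -3.21]]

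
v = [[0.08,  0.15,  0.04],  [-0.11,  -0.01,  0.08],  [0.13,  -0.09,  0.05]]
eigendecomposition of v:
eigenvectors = [[(0.58+0j), 0.14+0.48j, (0.14-0.48j)], [0.01+0.00j, -0.63+0.00j, (-0.63-0j)], [0.82+0.00j, (0.19-0.56j), 0.19+0.56j]]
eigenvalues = [(0.14+0j), (-0.01+0.15j), (-0.01-0.15j)]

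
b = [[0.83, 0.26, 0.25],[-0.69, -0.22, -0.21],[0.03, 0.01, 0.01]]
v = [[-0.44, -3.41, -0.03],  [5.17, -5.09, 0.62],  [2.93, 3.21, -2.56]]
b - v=[[1.27, 3.67, 0.28], [-5.86, 4.87, -0.83], [-2.9, -3.20, 2.57]]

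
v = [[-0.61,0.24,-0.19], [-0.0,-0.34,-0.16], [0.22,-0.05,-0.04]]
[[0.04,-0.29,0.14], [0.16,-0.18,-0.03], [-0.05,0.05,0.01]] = v@ [[-0.33,0.38,0.05], [-0.54,0.24,0.33], [0.15,0.59,-0.49]]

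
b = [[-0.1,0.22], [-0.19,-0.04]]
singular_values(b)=[0.25, 0.18]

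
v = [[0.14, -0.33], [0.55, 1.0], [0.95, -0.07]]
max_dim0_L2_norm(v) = 1.11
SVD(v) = [[0.09, 0.40], [-0.85, -0.45], [-0.53, 0.80]] @ diag([1.268855881198513, 0.8534663161179503]) @ [[-0.75, -0.66], [0.66, -0.75]]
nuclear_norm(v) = 2.12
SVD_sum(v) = [[-0.08, -0.07], [0.81, 0.71], [0.5, 0.44]] + [[0.22, -0.26], [-0.26, 0.29], [0.45, -0.51]]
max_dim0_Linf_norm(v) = 1.0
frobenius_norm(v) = 1.53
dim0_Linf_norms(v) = [0.95, 1.0]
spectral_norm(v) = 1.27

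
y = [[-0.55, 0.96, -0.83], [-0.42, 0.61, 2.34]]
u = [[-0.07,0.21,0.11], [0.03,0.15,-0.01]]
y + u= [[-0.62, 1.17, -0.72], [-0.39, 0.76, 2.33]]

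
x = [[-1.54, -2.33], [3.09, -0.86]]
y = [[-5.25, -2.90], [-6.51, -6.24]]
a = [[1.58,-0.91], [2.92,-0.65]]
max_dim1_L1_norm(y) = 12.75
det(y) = 13.88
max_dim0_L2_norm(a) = 3.32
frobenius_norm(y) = 10.83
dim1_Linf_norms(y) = [5.25, 6.51]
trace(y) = -11.49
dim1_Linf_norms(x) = [2.33, 3.09]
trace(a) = 0.93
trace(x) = -2.40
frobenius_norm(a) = 3.50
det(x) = 8.52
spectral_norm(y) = 10.75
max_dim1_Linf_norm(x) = 3.09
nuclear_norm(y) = 12.04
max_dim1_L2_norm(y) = 9.02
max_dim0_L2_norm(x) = 3.45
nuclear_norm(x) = 5.93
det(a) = 1.63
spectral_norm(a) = 3.47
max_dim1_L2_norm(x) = 3.21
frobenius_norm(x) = 4.25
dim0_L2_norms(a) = [3.32, 1.12]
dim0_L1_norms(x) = [4.63, 3.19]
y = a @ x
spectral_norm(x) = 3.47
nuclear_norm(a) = 3.94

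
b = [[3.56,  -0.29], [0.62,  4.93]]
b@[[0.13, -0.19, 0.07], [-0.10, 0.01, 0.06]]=[[0.49, -0.68, 0.23], [-0.41, -0.07, 0.34]]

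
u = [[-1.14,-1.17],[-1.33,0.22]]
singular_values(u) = [1.89, 0.96]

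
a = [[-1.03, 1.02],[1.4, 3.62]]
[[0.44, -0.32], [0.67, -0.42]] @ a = [[-0.9, -0.71], [-1.28, -0.84]]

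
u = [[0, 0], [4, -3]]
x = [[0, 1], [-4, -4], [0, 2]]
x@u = [[4, -3], [-16, 12], [8, -6]]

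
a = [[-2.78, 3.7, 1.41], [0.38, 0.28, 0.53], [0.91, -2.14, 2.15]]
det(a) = -7.571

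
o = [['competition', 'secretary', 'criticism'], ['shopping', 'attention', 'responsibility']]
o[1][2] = 'responsibility'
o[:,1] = ['secretary', 'attention']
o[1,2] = 'responsibility'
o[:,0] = ['competition', 'shopping']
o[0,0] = 'competition'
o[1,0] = 'shopping'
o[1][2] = 'responsibility'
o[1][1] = 'attention'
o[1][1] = 'attention'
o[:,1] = ['secretary', 'attention']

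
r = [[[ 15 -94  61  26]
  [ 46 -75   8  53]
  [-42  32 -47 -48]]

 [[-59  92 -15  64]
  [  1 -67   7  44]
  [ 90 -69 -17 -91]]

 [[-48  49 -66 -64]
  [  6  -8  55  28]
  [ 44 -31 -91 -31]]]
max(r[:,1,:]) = 55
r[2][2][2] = -91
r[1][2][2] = -17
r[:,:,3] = [[26, 53, -48], [64, 44, -91], [-64, 28, -31]]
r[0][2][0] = -42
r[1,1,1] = -67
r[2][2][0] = 44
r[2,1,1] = -8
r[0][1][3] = 53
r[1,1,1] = -67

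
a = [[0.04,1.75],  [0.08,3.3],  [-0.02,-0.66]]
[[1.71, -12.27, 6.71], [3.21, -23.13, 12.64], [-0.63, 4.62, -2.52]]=a@[[-2.79, 0.46, -2.5], [1.04, -7.02, 3.89]]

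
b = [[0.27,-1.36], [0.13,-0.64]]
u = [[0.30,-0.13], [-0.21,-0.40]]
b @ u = [[0.37, 0.51], [0.17, 0.24]]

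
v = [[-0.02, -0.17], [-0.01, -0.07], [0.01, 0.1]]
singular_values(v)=[0.21, 0.0]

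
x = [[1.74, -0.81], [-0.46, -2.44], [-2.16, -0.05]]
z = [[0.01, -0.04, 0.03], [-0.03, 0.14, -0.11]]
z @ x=[[-0.03, 0.09], [0.12, -0.31]]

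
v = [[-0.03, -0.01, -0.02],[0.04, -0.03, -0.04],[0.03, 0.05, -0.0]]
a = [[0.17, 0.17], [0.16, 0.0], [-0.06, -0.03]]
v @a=[[-0.01,-0.0], [0.0,0.01], [0.01,0.01]]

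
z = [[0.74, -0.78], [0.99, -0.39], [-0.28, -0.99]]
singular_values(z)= [1.54, 0.99]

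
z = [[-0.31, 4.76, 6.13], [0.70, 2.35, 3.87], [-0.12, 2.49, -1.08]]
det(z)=17.575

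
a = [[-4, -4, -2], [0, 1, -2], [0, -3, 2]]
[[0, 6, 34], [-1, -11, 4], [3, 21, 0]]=a @ [[1, 2, -5], [-1, -5, -2], [0, 3, -3]]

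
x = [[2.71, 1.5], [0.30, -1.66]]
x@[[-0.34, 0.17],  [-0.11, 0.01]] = [[-1.09,  0.48],[0.08,  0.03]]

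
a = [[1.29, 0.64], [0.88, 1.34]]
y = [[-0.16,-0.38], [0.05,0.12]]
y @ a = [[-0.54, -0.61], [0.17, 0.19]]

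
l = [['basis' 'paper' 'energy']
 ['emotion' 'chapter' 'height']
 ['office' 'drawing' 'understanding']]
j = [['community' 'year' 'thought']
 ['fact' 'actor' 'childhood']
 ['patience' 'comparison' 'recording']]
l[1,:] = ['emotion', 'chapter', 'height']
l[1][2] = 'height'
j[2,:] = ['patience', 'comparison', 'recording']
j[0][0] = 'community'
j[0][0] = 'community'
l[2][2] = 'understanding'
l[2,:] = ['office', 'drawing', 'understanding']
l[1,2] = 'height'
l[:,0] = ['basis', 'emotion', 'office']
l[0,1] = 'paper'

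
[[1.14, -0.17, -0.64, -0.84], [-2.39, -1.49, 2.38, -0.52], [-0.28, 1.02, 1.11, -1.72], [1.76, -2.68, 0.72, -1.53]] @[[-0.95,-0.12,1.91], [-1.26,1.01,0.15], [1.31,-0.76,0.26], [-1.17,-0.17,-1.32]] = [[-0.72,0.32,3.09], [7.87,-2.94,-3.48], [2.45,0.51,2.18], [4.44,-3.21,5.17]]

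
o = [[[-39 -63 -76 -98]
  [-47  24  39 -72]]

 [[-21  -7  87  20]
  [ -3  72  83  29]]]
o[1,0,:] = [-21, -7, 87, 20]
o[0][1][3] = -72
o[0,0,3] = -98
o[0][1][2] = 39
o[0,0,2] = -76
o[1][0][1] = -7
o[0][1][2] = 39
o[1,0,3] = 20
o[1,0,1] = -7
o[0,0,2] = -76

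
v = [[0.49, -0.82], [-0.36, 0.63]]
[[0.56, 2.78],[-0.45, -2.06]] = v @ [[-1.17, 4.84], [-1.38, -0.50]]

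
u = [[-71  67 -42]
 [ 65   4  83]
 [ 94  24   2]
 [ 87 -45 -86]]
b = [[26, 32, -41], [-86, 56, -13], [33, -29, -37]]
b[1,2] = -13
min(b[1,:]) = -86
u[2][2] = 2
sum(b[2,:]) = -33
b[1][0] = -86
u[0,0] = -71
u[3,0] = 87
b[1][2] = -13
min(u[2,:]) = 2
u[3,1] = -45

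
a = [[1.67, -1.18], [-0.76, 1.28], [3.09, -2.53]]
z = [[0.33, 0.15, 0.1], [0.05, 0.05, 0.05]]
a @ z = [[0.49, 0.19, 0.11],[-0.19, -0.05, -0.01],[0.89, 0.34, 0.18]]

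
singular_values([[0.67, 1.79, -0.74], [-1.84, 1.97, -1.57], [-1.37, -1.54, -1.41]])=[3.38, 2.82, 0.88]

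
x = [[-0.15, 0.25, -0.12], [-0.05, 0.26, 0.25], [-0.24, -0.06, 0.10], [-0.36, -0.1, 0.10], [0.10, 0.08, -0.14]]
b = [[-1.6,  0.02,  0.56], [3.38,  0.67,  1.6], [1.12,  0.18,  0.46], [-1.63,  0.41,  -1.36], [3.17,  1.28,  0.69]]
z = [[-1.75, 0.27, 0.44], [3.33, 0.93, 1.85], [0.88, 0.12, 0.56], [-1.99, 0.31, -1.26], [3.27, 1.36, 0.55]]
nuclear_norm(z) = 8.51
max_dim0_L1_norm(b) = 10.9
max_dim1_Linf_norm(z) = 3.33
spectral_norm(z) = 5.90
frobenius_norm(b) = 5.97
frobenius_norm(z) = 6.19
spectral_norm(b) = 5.71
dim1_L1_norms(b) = [2.18, 5.65, 1.76, 3.4, 5.14]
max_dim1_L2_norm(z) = 3.92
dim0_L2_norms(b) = [5.29, 1.51, 2.33]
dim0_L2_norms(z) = [5.44, 1.7, 2.41]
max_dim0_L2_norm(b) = 5.29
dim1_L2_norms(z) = [1.82, 3.92, 1.05, 2.38, 3.58]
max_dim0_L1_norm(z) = 11.22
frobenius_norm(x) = 0.70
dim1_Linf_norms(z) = [1.75, 3.33, 0.88, 1.99, 3.27]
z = x + b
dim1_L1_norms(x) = [0.52, 0.56, 0.4, 0.56, 0.32]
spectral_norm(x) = 0.51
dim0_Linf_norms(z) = [3.33, 1.36, 1.85]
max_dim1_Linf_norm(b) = 3.38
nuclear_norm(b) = 8.12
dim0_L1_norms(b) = [10.9, 2.56, 4.67]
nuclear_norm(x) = 1.18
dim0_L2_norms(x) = [0.47, 0.39, 0.34]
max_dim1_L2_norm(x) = 0.39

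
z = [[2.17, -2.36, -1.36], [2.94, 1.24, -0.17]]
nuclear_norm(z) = 6.58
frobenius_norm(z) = 4.73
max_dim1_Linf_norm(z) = 2.94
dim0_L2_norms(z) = [3.65, 2.67, 1.37]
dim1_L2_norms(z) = [3.48, 3.2]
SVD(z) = [[-0.79, -0.61], [-0.61, 0.79]] @ diag([3.869942608921999, 2.713253435204679]) @ [[-0.91,0.29,0.3], [0.37,0.89,0.26]]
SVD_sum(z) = [[2.78, -0.88, -0.93], [2.15, -0.68, -0.72]] + [[-0.61, -1.48, -0.43], [0.79, 1.92, 0.55]]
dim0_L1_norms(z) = [5.11, 3.6, 1.53]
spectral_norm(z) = 3.87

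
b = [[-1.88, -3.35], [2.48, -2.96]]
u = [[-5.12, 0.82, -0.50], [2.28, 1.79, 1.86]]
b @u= [[1.99, -7.54, -5.29], [-19.45, -3.26, -6.75]]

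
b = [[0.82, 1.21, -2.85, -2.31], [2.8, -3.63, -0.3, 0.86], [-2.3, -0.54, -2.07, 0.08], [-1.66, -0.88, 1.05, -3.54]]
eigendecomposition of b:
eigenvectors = [[-0.82+0.00j, (-0.25+0.19j), -0.25-0.19j, -0.24+0.00j], [(-0.31+0j), 0.85+0.00j, (0.85-0j), -0.55+0.00j], [0.38+0.00j, (-0.12+0.13j), -0.12-0.13j, -0.76+0.00j], [0.29+0.00j, (0.11+0.37j), (0.11-0.37j), (0.24+0j)]]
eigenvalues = [(3.41+0j), (-4.31+0.98j), (-4.31-0.98j), (-3.2+0j)]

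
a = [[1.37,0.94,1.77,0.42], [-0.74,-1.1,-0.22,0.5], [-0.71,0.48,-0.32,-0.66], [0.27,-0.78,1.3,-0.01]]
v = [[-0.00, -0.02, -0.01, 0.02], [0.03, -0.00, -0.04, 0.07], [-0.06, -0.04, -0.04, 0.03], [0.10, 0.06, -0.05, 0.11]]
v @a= [[0.03, 0.0, 0.03, -0.00],  [0.09, -0.05, 0.16, 0.04],  [-0.02, -0.05, -0.05, -0.02],  [0.16, -0.08, 0.32, 0.1]]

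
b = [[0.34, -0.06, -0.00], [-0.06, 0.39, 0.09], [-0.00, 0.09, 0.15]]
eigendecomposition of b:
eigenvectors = [[0.46, 0.88, -0.09], [-0.85, 0.41, -0.33], [-0.25, 0.23, 0.94]]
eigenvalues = [0.45, 0.31, 0.12]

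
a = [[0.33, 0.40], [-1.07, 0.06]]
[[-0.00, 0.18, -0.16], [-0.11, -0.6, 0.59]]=a @ [[0.1, 0.56, -0.55],  [-0.09, -0.01, 0.06]]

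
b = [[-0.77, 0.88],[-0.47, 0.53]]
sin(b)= [[-0.76, 0.87], [-0.47, 0.53]]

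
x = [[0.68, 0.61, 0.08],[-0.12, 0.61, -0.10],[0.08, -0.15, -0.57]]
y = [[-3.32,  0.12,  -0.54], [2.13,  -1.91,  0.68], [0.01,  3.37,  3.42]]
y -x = [[-4.00, -0.49, -0.62],[2.25, -2.52, 0.78],[-0.07, 3.52, 3.99]]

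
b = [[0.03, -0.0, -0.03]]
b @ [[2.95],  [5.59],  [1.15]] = [[0.05]]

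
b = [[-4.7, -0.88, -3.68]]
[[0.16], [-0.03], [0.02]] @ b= [[-0.75, -0.14, -0.59], [0.14, 0.03, 0.11], [-0.09, -0.02, -0.07]]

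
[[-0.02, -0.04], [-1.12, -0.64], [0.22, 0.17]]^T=[[-0.02, -1.12, 0.22], [-0.04, -0.64, 0.17]]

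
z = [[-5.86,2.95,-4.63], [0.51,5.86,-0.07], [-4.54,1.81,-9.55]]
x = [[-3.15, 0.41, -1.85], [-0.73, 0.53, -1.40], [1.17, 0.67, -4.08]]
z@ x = [[10.89, -3.94, 25.6],  [-5.97, 3.27, -8.86],  [1.81, -7.30, 44.83]]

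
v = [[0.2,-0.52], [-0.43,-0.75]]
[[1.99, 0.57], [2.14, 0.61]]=v @ [[1.03, 0.30], [-3.44, -0.99]]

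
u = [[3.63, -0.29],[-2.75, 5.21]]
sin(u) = [[-0.18, 0.07],[0.62, -0.53]]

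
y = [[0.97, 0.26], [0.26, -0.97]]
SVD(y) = [[-0.97, -0.26], [-0.26, 0.97]] @ diag([1.0042410069301093, 1.0042410069301093]) @ [[-1.00, -0.0], [-0.0, -1.00]]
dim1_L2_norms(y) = [1.0, 1.0]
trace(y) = 0.00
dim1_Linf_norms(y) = [0.97, 0.97]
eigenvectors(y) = [[0.99, -0.13], [0.13, 0.99]]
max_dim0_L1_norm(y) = 1.23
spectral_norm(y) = 1.00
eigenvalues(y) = [1.0, -1.0]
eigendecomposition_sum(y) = [[0.99, 0.13], [0.13, 0.02]] + [[-0.02, 0.13], [0.13, -0.99]]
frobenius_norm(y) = 1.42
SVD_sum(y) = [[0.97, 0.00], [0.26, 0.00]] + [[0.00, 0.26], [0.0, -0.97]]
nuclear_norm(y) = 2.01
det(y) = -1.01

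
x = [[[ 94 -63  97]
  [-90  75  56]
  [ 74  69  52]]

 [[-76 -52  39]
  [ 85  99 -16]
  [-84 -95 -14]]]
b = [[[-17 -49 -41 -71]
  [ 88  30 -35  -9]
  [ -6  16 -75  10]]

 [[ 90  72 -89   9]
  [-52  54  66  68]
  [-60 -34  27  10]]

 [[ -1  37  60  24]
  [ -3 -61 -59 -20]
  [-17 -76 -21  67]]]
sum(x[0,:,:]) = 364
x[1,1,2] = -16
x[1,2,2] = -14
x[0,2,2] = 52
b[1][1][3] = 68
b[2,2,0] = -17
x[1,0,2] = 39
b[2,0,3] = 24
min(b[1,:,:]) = -89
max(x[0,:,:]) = 97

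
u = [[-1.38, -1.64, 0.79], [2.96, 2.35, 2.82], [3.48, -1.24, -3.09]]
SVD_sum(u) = [[-1.4, 0.00, 0.75],[1.11, -0.00, -0.60],[3.99, -0.01, -2.15]] + [[-0.36, -0.56, -0.67], [1.74, 2.68, 3.21], [-0.61, -0.94, -1.12]] + [[0.38, -1.09, 0.70], [0.11, -0.33, 0.21], [0.1, -0.29, 0.19]]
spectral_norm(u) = 4.96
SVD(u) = [[-0.32, 0.19, 0.93], [0.25, -0.93, 0.28], [0.91, 0.32, 0.25]] @ diag([4.964846967070423, 4.887721436606719, 1.4529878704609944]) @ [[0.88, -0.0, -0.47],[-0.38, -0.59, -0.71],[0.28, -0.81, 0.52]]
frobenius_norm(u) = 7.12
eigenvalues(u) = [(1.06+2.68j), (1.06-2.68j), (-4.24+0j)]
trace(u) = -2.12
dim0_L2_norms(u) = [4.77, 3.12, 4.26]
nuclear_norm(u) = 11.31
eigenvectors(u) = [[-0.20+0.35j, -0.20-0.35j, -0.37+0.00j],[(0.81+0j), (0.81-0j), (-0.22+0j)],[-0.16+0.40j, (-0.16-0.4j), (0.9+0j)]]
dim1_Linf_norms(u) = [1.64, 2.96, 3.48]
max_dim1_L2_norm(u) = 4.82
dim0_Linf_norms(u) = [3.48, 2.35, 3.09]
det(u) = -35.26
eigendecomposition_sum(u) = [[(-0.03+1.07j), (-0.77+0.26j), (-0.2+0.51j)], [(1.87-1.02j), 1.21+1.05j, (1.07-0.17j)], [0.14+1.11j, (-0.75+0.39j), -0.12+0.56j]] + [[-0.03-1.07j,  -0.77-0.26j,  (-0.2-0.51j)], [(1.87+1.02j),  1.21-1.05j,  1.07+0.17j], [0.14-1.11j,  (-0.75-0.39j),  (-0.12-0.56j)]] + [[(-1.33-0j), (-0.11-0j), (1.18+0j)], [-0.77-0.00j, -0.06-0.00j, (0.69+0j)], [3.20+0.00j, 0.26+0.00j, -2.85-0.00j]]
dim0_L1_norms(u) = [7.82, 5.23, 6.7]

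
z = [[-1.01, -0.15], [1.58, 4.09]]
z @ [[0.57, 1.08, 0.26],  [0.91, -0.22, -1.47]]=[[-0.71,-1.06,-0.04], [4.62,0.81,-5.60]]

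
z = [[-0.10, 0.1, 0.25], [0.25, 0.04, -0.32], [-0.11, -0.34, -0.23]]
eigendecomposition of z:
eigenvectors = [[0.21, -0.70, -0.54], [-0.80, 0.53, 0.61], [0.57, -0.47, 0.58]]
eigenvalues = [0.2, -0.01, -0.49]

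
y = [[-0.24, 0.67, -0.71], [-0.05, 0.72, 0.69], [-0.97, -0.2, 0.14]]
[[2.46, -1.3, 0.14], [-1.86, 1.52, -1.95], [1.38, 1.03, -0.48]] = y@[[-1.83,  -0.76,  0.53],[0.01,  0.03,  -1.21],[-2.84,  2.11,  -1.52]]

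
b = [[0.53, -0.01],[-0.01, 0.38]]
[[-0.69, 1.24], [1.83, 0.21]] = b@[[-1.22, 2.36], [4.79, 0.62]]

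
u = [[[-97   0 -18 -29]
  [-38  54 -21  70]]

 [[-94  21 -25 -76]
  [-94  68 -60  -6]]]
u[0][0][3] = -29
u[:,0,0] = [-97, -94]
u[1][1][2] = -60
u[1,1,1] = 68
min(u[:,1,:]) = -94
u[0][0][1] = 0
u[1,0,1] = 21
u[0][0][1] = 0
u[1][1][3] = -6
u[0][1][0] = -38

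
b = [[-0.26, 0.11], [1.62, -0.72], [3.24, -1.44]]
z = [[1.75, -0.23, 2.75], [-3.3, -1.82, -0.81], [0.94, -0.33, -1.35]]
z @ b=[[8.08, -3.60], [-4.71, 2.11], [-5.15, 2.28]]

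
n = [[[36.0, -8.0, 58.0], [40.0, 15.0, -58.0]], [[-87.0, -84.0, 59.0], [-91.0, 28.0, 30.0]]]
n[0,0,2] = 58.0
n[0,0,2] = 58.0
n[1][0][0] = -87.0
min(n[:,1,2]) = -58.0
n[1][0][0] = -87.0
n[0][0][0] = 36.0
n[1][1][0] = -91.0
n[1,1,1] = 28.0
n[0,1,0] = 40.0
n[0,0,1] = -8.0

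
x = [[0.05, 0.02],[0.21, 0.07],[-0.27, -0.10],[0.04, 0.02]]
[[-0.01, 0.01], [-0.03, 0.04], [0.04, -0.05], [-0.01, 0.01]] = x @ [[-0.07, 0.22],[-0.19, -0.06]]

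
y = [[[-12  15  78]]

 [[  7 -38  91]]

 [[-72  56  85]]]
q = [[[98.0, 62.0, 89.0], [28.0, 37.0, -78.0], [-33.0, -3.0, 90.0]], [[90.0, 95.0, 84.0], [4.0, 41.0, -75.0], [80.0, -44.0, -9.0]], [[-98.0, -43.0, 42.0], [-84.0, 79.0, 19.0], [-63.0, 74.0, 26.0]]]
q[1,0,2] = 84.0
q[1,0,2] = 84.0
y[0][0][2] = 78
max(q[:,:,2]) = 90.0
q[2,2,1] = 74.0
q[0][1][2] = -78.0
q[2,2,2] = 26.0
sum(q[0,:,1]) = 96.0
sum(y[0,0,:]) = 81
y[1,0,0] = 7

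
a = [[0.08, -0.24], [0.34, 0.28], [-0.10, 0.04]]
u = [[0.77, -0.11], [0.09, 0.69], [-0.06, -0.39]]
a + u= [[0.85, -0.35],[0.43, 0.97],[-0.16, -0.35]]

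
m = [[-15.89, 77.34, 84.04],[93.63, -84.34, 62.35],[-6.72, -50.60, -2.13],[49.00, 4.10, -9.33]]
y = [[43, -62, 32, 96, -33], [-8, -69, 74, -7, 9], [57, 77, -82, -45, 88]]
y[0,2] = 32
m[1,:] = [93.63, -84.34, 62.35]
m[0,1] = 77.34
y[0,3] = 96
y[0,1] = -62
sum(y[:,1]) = -54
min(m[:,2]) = -9.33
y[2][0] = 57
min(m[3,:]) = -9.33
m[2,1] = -50.6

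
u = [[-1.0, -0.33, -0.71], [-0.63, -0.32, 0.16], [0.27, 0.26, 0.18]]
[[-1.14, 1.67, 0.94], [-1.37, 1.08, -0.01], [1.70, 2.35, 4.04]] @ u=[[0.34, 0.09, 1.25], [0.69, 0.1, 1.14], [-2.09, -0.26, -0.1]]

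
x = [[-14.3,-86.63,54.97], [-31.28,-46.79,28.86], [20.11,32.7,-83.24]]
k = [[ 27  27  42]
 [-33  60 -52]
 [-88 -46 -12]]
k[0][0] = 27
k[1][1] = 60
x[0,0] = -14.3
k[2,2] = -12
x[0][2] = 54.97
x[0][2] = 54.97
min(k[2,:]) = -88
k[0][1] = 27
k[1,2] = -52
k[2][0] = -88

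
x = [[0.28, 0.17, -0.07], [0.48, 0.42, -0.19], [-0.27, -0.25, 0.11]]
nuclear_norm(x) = 0.90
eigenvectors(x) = [[0.36, 0.64, -0.06],[0.8, -0.60, 0.47],[-0.47, 0.49, 0.88]]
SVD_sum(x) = [[0.24, 0.2, -0.09], [0.49, 0.41, -0.18], [-0.28, -0.24, 0.11]] + [[0.04,-0.03,0.02],  [-0.01,0.01,-0.01],  [0.01,-0.01,0.01]] + [[-0.0, 0.0, 0.00], [0.0, -0.00, -0.0], [0.00, -0.00, -0.00]]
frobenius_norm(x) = 0.84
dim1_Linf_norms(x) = [0.28, 0.48, 0.27]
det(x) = -0.00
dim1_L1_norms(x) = [0.52, 1.09, 0.63]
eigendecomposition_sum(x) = [[0.24, 0.18, -0.08], [0.52, 0.41, -0.18], [-0.3, -0.24, 0.10]] + [[0.04,-0.01,0.01], [-0.04,0.01,-0.01], [0.03,-0.01,0.01]] + [[-0.0, 0.0, 0.00], [0.00, -0.00, -0.0], [0.00, -0.00, -0.00]]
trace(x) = 0.81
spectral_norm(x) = 0.84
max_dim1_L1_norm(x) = 1.09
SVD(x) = [[-0.4, 0.91, -0.13],[-0.8, -0.27, 0.54],[0.46, 0.32, 0.83]] @ diag([0.8361107858848041, 0.05923432012808647, 0.0031700230375253983]) @ [[-0.74, -0.62, 0.27], [0.67, -0.64, 0.38], [0.06, -0.46, -0.88]]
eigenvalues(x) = [0.75, 0.07, -0.0]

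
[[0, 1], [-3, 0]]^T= [[0, -3], [1, 0]]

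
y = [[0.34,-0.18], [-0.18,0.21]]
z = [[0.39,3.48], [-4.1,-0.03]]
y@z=[[0.87, 1.19], [-0.93, -0.63]]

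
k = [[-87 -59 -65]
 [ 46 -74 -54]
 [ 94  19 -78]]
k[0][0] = -87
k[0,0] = -87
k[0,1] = -59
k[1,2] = -54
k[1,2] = -54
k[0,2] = -65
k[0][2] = -65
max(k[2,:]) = 94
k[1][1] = -74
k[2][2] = -78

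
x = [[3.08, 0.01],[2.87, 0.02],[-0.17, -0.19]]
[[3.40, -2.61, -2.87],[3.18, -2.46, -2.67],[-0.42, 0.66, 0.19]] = x @ [[1.10,-0.84,-0.93], [1.23,-2.70,-0.19]]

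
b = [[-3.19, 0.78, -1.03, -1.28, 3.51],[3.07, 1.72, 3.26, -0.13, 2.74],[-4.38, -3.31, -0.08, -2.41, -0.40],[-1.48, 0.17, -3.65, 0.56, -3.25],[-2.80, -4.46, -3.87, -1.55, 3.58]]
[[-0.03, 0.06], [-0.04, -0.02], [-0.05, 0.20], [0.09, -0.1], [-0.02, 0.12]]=b@[[0.01, -0.03], [0.01, -0.03], [-0.02, 0.03], [-0.01, 0.01], [-0.01, 0.01]]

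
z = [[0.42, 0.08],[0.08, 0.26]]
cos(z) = [[0.91, -0.03], [-0.03, 0.96]]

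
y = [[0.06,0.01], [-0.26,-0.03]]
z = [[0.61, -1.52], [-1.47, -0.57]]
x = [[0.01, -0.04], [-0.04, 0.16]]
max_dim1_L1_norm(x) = 0.2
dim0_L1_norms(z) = [2.08, 2.09]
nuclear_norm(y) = 0.27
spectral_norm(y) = 0.27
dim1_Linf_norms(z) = [1.52, 1.47]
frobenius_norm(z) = 2.27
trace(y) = 0.03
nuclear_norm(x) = 0.17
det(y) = 0.00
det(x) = 0.00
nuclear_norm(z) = 3.21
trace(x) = 0.17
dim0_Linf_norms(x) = [0.04, 0.16]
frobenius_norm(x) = 0.17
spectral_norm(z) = 1.64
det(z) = -2.58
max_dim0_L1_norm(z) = 2.09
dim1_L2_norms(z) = [1.64, 1.58]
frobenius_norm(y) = 0.27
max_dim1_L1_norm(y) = 0.29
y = x @ z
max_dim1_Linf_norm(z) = 1.52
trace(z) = 0.04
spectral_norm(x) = 0.17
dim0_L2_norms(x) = [0.04, 0.16]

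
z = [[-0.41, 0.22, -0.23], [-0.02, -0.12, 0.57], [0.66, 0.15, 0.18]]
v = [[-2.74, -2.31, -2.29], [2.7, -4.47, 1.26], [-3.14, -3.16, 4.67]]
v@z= [[-0.34, -0.67, -1.10], [-0.19, 1.32, -2.94], [4.43, 0.39, -0.24]]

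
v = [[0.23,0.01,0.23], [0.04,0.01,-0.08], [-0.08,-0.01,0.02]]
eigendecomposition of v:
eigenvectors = [[-0.77+0.00j,-0.77-0.00j,(-0.11+0j)], [(-0.23+0.37j),(-0.23-0.37j),0.99+0.00j], [0.35-0.30j,0.35+0.30j,0.06+0.00j]]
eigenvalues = [(0.13+0.09j), (0.13-0.09j), 0j]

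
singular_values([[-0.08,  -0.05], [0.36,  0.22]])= [0.43, 0.0]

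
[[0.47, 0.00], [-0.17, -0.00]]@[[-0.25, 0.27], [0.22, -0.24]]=[[-0.12, 0.13],[0.04, -0.05]]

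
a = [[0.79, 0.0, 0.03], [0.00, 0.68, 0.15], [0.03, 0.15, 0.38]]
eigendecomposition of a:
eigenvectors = [[-0.06, 0.97, 0.21], [-0.38, 0.18, -0.91], [0.92, 0.13, -0.36]]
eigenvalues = [0.32, 0.79, 0.74]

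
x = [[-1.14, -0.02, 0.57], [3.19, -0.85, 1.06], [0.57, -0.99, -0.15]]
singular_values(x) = [3.66, 0.91, 0.86]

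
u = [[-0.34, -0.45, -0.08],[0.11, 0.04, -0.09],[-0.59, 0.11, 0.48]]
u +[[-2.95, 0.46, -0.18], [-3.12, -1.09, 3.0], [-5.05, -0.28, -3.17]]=[[-3.29,0.01,-0.26], [-3.01,-1.05,2.91], [-5.64,-0.17,-2.69]]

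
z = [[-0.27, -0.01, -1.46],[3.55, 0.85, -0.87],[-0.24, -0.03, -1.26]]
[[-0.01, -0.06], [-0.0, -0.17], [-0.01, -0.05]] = z @ [[-0.00, -0.04],  [0.01, 0.02],  [0.01, 0.05]]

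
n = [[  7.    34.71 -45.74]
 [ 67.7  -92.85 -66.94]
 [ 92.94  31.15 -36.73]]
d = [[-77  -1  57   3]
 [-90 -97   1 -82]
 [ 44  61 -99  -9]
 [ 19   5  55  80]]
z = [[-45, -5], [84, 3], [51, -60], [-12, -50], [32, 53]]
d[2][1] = 61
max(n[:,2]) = -36.73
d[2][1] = 61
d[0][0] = -77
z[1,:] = [84, 3]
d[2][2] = -99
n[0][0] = 7.0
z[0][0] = -45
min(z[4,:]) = 32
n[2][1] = 31.15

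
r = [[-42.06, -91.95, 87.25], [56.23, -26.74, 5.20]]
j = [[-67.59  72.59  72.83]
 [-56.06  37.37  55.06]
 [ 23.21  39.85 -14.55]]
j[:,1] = [72.59, 37.37, 39.85]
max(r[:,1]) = -26.74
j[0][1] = 72.59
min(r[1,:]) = -26.74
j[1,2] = 55.06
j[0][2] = 72.83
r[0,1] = -91.95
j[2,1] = 39.85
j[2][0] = 23.21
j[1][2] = 55.06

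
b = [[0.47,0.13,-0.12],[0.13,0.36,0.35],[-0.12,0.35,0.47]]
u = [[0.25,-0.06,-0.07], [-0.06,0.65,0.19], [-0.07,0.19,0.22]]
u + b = [[0.72, 0.07, -0.19], [0.07, 1.01, 0.54], [-0.19, 0.54, 0.69]]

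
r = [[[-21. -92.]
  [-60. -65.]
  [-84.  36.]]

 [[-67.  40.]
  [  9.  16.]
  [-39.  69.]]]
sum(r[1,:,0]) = -97.0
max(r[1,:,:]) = 69.0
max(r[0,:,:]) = 36.0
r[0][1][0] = -60.0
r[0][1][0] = -60.0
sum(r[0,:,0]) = -165.0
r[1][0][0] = -67.0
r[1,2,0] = -39.0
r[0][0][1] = -92.0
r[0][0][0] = -21.0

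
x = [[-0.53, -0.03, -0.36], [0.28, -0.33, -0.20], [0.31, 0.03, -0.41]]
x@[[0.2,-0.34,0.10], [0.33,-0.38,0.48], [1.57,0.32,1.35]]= [[-0.68,0.08,-0.55],[-0.37,-0.03,-0.40],[-0.57,-0.25,-0.51]]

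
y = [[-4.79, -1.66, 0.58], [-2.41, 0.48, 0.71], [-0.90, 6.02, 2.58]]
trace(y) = -1.73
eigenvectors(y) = [[0.91,0.22,0.03],[0.38,-0.34,0.19],[-0.18,0.91,0.98]]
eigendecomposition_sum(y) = [[-4.76, -1.78, 0.49],[-1.99, -0.75, 0.21],[0.94, 0.35, -0.10]] + [[0.02, -0.05, 0.01], [-0.04, 0.08, -0.01], [0.09, -0.21, 0.04]] + [[-0.06, 0.18, 0.08], [-0.38, 1.15, 0.52], [-1.94, 5.87, 2.64]]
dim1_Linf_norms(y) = [4.79, 2.41, 6.02]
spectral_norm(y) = 6.73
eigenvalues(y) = [-5.6, 0.14, 3.73]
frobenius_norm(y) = 8.73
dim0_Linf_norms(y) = [4.79, 6.02, 2.58]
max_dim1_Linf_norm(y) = 6.02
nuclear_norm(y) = 12.37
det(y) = -2.88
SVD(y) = [[0.14, 0.9, 0.41], [-0.14, 0.43, -0.89], [-0.98, 0.06, 0.18]] @ diag([6.725792595488202, 5.571650833169712, 0.07694774665522273]) @ [[0.08,-0.92,-0.38],[-0.97,-0.16,0.18],[0.23,-0.35,0.91]]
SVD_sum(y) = [[0.08,  -0.84,  -0.34], [-0.08,  0.84,  0.35], [-0.55,  6.08,  2.50]] + [[-4.87, -0.81, 0.9], [-2.32, -0.39, 0.43], [-0.35, -0.06, 0.06]] + [[0.01, -0.01, 0.03], [-0.02, 0.02, -0.06], [0.0, -0.00, 0.01]]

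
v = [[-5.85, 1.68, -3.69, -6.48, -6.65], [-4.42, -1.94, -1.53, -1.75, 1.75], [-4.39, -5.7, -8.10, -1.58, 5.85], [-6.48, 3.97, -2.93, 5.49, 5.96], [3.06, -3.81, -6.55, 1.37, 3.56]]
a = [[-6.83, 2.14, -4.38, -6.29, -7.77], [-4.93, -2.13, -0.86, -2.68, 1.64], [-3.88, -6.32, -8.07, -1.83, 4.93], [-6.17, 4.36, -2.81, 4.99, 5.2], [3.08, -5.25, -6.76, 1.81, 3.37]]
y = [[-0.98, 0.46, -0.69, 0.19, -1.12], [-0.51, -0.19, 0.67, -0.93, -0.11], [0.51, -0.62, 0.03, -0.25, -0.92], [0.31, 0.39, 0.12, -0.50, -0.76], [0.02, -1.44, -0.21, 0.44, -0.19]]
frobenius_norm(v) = 23.15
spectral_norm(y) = 1.82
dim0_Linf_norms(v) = [6.48, 5.7, 8.1, 6.48, 6.65]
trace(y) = -1.83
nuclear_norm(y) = 6.07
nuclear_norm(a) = 45.54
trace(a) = -8.67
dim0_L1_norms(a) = [24.89, 20.2, 22.88, 17.6, 22.91]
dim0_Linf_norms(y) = [0.98, 1.44, 0.69, 0.93, 1.12]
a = v + y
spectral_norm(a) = 15.36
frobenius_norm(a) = 23.91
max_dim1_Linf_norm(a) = 8.07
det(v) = 1464.66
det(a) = 3625.95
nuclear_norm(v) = 43.40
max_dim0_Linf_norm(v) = 8.1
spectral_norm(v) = 15.82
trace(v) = -6.84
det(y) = 0.00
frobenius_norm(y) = 3.09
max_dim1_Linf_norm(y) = 1.44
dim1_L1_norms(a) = [27.41, 12.24, 25.03, 23.53, 20.27]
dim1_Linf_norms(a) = [7.77, 4.93, 8.07, 6.17, 6.76]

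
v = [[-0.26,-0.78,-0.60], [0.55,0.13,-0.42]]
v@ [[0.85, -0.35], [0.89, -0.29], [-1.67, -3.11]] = [[0.09, 2.18],[1.28, 1.08]]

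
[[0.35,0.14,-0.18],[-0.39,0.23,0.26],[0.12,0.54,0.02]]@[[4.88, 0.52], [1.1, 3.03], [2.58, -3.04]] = [[1.4, 1.15], [-0.98, -0.30], [1.23, 1.64]]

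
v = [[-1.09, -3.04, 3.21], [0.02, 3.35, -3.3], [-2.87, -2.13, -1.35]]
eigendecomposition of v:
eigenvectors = [[0.34+0.49j, 0.34-0.49j, -0.57+0.00j], [(-0.43-0.15j), -0.43+0.15j, (0.82+0j)], [-0.67+0.00j, (-0.67-0j), (-0.02+0j)]]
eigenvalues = [(-1.26+1.62j), (-1.26-1.62j), (3.43+0j)]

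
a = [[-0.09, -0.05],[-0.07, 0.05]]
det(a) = -0.01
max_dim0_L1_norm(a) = 0.16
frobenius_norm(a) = 0.13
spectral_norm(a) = 0.11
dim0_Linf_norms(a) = [0.09, 0.05]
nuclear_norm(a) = 0.18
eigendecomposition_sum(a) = [[-0.1,-0.03], [-0.04,-0.01]] + [[0.01, -0.02], [-0.03, 0.06]]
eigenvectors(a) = [[-0.92,0.3], [-0.40,-0.96]]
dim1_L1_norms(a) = [0.14, 0.12]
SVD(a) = [[-0.83, -0.55], [-0.55, 0.83]] @ diag([0.11455612434792677, 0.06983476479793098]) @ [[0.99, 0.12],[-0.12, 0.99]]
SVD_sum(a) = [[-0.09, -0.01], [-0.06, -0.01]] + [[0.0,-0.04], [-0.01,0.06]]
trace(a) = -0.04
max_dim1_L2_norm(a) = 0.1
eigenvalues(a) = [-0.11, 0.07]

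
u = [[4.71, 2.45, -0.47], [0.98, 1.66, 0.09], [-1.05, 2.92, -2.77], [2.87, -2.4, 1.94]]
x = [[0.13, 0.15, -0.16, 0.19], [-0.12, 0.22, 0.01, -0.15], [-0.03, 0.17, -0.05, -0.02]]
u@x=[[0.33, 1.17, -0.71, 0.54], [-0.07, 0.53, -0.14, -0.06], [-0.4, 0.01, 0.34, -0.58], [0.6, 0.23, -0.58, 0.87]]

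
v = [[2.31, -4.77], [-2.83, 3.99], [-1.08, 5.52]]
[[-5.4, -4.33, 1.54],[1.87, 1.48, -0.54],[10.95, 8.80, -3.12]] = v@[[2.95, 2.38, -0.84],[2.56, 2.06, -0.73]]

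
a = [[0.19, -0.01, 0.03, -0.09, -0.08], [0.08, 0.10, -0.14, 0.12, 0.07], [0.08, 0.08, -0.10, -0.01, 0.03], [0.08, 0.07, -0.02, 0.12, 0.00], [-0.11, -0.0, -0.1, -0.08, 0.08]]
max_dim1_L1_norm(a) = 0.51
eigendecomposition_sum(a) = [[0.23-0.00j, -0.06-0.00j, (0.11+0j), -0.19+0.00j, -0.15-0.00j], [0.18-0.00j, -0.05-0.00j, 0.08+0.00j, -0.15+0.00j, (-0.11-0j)], [0.05-0.00j, (-0.01-0j), 0.02+0.00j, -0.04+0.00j, -0.03-0.00j], [0.32-0.00j, -0.09-0.00j, (0.15+0j), (-0.26+0j), -0.21-0.00j], [(-0.42+0j), 0.11+0.00j, -0.20+0.00j, 0.35-0.00j, 0.27+0.00j]] + [[(-0.05+0j), 0.04+0.00j, (-0.05+0j), 0.09-0.00j, (0.05+0j)], [(-0.13+0j), (0.1+0j), (-0.13+0j), (0.25-0j), 0.14+0.00j], [(-0.02+0j), (0.01+0j), (-0.02+0j), (0.03-0j), (0.02+0j)], [(-0.22+0j), (0.17+0j), -0.22+0.00j, 0.41-0.00j, (0.23+0j)], [(0.25-0j), (-0.19+0j), 0.25+0.00j, -0.46+0.00j, -0.26+0.00j]] + [[0.01-0.00j, 0.01+0.01j, (-0.01+0j), 0.00-0.01j, (0.01-0j)], [0.02-0.00j, 0.02+0.02j, (-0.05+0.01j), (0.01-0.02j), (0.02-0.01j)], [0.02-0.02j, 0.04+0.01j, (-0.05+0.04j), (-0-0.04j), (0.02-0.03j)], [-0.01-0.00j, (-0.01-0.01j), (0.02+0.01j), (-0.01+0.01j), (-0.01-0j)], [(0.03-0.01j), 0.04+0.03j, -0.07+0.02j, 0.02-0.04j, 0.03-0.02j]] + [[(0.01+0j),0.01-0.01j,-0.01-0.00j,0.00+0.01j,0.01+0.00j], [(0.02+0j),(0.02-0.02j),(-0.05-0.01j),0.01+0.02j,(0.02+0.01j)], [(0.02+0.02j),0.04-0.01j,-0.05-0.04j,-0.00+0.04j,(0.02+0.03j)], [(-0.01+0j),-0.01+0.01j,0.02-0.01j,-0.01-0.01j,(-0.01+0j)], [0.03+0.01j,(0.04-0.03j),(-0.07-0.02j),(0.02+0.04j),0.03+0.02j]] + [[0.00-0.00j, -0.00-0.00j, -0.00+0.00j, 0.00-0.00j, -0j], [-0j, (-0-0j), -0.00+0.00j, -0j, -0j], [-0j, -0.00-0.00j, -0.00+0.00j, 0.00-0.00j, 0.00-0.00j], [(-0+0j), 0.00+0.00j, -0j, -0.00+0.00j, -0.00+0.00j], [0.00-0.00j, -0.00-0.00j, -0.00+0.00j, 0.00-0.00j, 0.00-0.00j]]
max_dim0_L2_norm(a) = 0.26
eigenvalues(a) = [(0.21+0j), (0.18+0j), (-0+0.05j), (-0-0.05j), 0j]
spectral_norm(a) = 0.30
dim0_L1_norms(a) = [0.54, 0.26, 0.39, 0.42, 0.26]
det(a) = 0.00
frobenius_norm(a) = 0.44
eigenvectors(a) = [[(-0.37+0j), (0.13+0j), 0.13+0.01j, 0.13-0.01j, (0.22+0j)], [-0.29+0.00j, 0.37+0.00j, 0.40+0.01j, (0.4-0.01j), 0.09+0.00j], [(-0.09+0j), 0.05+0.00j, (0.54-0.22j), (0.54+0.22j), 0.50+0.00j], [-0.53+0.00j, 0.61+0.00j, -0.18-0.12j, (-0.18+0.12j), -0.12+0.00j], [(0.7+0j), -0.69+0.00j, (0.66+0j), 0.66-0.00j, 0.82+0.00j]]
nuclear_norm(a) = 0.77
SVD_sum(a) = [[0.02, 0.01, -0.01, 0.01, 0.0],  [0.12, 0.11, -0.11, 0.11, 0.03],  [0.07, 0.06, -0.06, 0.06, 0.02],  [0.08, 0.07, -0.07, 0.07, 0.02],  [-0.02, -0.02, 0.02, -0.02, -0.01]] + [[0.15, -0.02, 0.09, -0.04, -0.10], [-0.05, 0.01, -0.03, 0.01, 0.03], [-0.0, 0.0, -0.00, 0.0, 0.0], [0.02, -0.0, 0.01, -0.00, -0.01], [-0.11, 0.02, -0.06, 0.03, 0.07]] + [[0.02, 0.0, -0.04, -0.07, 0.01],[0.0, 0.0, -0.0, -0.0, 0.0],[0.02, 0.0, -0.04, -0.07, 0.01],[-0.01, -0.0, 0.04, 0.06, -0.01],[0.02, 0.00, -0.05, -0.09, 0.01]] + [[0.0, -0.01, -0.0, 0.00, 0.0], [0.0, -0.01, -0.00, 0.00, 0.00], [-0.0, 0.02, 0.0, -0.00, -0.00], [-0.00, 0.01, 0.00, -0.0, -0.00], [0.00, -0.00, -0.00, 0.0, 0.00]] + [[0.00, 0.00, 0.00, -0.00, 0.00],[-0.0, -0.0, -0.0, 0.00, -0.00],[-0.0, -0.00, -0.00, 0.0, -0.0],[0.0, 0.00, 0.00, -0.0, 0.0],[0.0, 0.0, 0.00, -0.00, 0.0]]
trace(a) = 0.39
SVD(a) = [[-0.1, 0.78, -0.5, 0.26, 0.24],  [-0.75, -0.25, -0.02, 0.59, -0.19],  [-0.43, -0.02, -0.48, -0.68, -0.35],  [-0.48, 0.08, 0.40, -0.34, 0.70],  [0.13, -0.56, -0.61, 0.08, 0.54]] @ diag([0.3008764458027676, 0.26508329808449577, 0.17388998117450746, 0.025814298330157866, 0.0003254021998310384]) @ [[-0.55,-0.47,0.47,-0.48,-0.15], [0.74,-0.11,0.43,-0.17,-0.47], [-0.21,-0.04,0.51,0.82,-0.14], [0.24,-0.87,-0.28,0.23,0.23], [0.22,0.09,0.5,-0.11,0.82]]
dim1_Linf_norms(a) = [0.19, 0.14, 0.1, 0.12, 0.11]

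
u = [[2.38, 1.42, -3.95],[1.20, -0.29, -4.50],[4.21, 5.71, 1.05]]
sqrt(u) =[[1.24+0.04j,1.28-0.03j,-0.70-0.01j], [1.07-0.03j,(0.81+0.03j),(-1.35+0.01j)], [(0.74+0.01j),(1.71-0.01j),1.97-0.00j]]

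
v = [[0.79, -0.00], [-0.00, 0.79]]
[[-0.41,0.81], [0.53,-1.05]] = v@[[-0.52, 1.03], [0.67, -1.33]]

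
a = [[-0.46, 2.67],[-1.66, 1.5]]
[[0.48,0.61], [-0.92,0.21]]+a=[[0.02,3.28], [-2.58,1.71]]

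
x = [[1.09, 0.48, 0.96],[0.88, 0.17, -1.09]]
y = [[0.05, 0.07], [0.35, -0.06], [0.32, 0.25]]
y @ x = [[0.12,  0.04,  -0.03], [0.33,  0.16,  0.4], [0.57,  0.20,  0.03]]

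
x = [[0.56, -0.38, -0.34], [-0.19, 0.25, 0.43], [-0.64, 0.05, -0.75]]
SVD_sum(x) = [[0.07, -0.01, 0.09],  [0.13, -0.01, 0.15],  [-0.63, 0.04, -0.75]] + [[0.48, -0.38, -0.43], [-0.32, 0.25, 0.28], [-0.01, 0.01, 0.01]] + [[0.0, 0.00, -0.0], [0.0, 0.01, -0.0], [0.00, 0.00, -0.00]]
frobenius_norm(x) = 1.35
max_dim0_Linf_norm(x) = 0.75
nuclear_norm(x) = 1.92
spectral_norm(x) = 1.01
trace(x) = 0.06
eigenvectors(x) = [[-0.13,-0.83,-0.42], [0.34,0.46,-0.86], [-0.93,0.33,0.29]]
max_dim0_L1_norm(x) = 1.52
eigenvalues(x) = [-0.86, 0.91, 0.01]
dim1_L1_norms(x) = [1.28, 0.87, 1.44]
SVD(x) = [[-0.12, 0.83, 0.54], [-0.19, -0.55, 0.81], [0.97, -0.01, 0.22]] @ diag([1.0131237672938096, 0.8973134328945214, 0.010432415417699754]) @ [[-0.64,0.04,-0.76], [0.65,-0.51,-0.57], [0.41,0.86,-0.3]]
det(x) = -0.01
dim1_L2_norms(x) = [0.76, 0.53, 0.99]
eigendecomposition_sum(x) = [[-0.06, -0.01, -0.12], [0.14, 0.03, 0.30], [-0.39, -0.1, -0.84]] + [[0.61, -0.37, -0.22],[-0.34, 0.21, 0.12],[-0.25, 0.15, 0.09]] + [[0.00, 0.00, 0.00], [0.01, 0.01, 0.00], [-0.00, -0.00, -0.0]]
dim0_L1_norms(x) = [1.39, 0.68, 1.52]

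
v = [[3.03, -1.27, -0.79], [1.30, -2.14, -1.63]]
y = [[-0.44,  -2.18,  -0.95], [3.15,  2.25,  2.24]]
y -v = [[-3.47,-0.91,-0.16], [1.85,4.39,3.87]]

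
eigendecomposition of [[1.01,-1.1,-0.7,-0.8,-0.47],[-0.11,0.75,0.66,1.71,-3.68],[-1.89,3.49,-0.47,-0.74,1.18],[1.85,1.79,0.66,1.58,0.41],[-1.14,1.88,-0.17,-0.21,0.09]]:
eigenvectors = [[(0.55+0j), (0.55-0j), (-0.09-0.2j), -0.09+0.20j, -0.14+0.00j], [(-0.06-0.32j), -0.06+0.32j, 0.13-0.41j, (0.13+0.41j), (-0.1+0j)], [(-0.53-0.04j), -0.53+0.04j, -0.70+0.00j, -0.70-0.00j, (-0.79+0j)], [(-0.2-0.43j), (-0.2+0.43j), (-0.1+0.38j), (-0.1-0.38j), 0.58+0.00j], [-0.29-0.04j, (-0.29+0.04j), -0.34-0.07j, (-0.34+0.07j), (0.11+0j)]]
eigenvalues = [(2.37+1.36j), (2.37-1.36j), (-0.89+2.06j), (-0.89-2.06j), 0j]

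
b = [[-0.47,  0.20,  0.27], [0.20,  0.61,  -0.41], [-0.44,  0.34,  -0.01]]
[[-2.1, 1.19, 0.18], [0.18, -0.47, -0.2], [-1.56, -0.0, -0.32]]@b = [[1.15, 0.37, -1.06], [-0.09, -0.32, 0.24], [0.87, -0.42, -0.42]]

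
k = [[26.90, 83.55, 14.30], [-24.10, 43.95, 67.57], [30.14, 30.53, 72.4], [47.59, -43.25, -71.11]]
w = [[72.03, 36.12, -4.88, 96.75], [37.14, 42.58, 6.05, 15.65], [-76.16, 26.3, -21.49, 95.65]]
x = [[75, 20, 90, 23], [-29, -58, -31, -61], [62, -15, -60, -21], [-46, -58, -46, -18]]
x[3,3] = -18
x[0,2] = 90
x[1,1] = -58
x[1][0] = -29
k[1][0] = -24.1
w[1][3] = 15.65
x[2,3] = -21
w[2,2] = -21.49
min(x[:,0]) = -46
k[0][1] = 83.55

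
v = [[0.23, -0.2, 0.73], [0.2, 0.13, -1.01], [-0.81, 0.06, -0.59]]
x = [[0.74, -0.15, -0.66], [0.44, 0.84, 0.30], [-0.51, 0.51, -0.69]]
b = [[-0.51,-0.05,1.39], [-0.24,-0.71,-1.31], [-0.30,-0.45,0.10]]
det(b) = 0.17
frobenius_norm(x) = 1.73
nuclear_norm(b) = 3.00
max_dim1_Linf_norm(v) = 1.01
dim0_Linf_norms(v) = [0.81, 0.2, 1.01]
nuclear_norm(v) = 2.32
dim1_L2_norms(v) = [0.79, 1.04, 1.0]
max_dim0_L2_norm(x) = 1.0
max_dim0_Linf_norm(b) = 1.39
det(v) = -0.11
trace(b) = -1.12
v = x + b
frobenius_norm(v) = 1.65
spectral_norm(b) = 1.97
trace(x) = 0.89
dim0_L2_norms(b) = [0.64, 0.84, 1.91]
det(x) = -1.00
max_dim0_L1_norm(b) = 2.8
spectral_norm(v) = 1.45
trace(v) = -0.23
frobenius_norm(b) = 2.19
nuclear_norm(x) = 3.00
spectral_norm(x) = 1.00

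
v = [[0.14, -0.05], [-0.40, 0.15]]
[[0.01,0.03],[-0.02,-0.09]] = v @ [[0.07, 0.34], [0.06, 0.28]]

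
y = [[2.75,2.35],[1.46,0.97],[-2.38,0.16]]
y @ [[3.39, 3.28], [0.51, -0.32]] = [[10.52,8.27], [5.44,4.48], [-7.99,-7.86]]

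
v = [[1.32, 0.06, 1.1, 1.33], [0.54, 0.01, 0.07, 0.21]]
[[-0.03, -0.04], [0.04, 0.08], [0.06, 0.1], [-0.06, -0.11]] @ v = [[-0.06, -0.0, -0.04, -0.05], [0.10, 0.00, 0.05, 0.07], [0.13, 0.0, 0.07, 0.10], [-0.14, -0.00, -0.07, -0.1]]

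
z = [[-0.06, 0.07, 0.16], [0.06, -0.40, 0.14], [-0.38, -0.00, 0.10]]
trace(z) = -0.36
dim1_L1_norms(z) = [0.29, 0.6, 0.48]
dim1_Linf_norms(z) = [0.16, 0.4, 0.38]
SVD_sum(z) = [[-0.03, 0.06, -0.01], [0.20, -0.33, 0.05], [-0.09, 0.15, -0.02]] + [[-0.08, -0.04, 0.04], [-0.14, -0.07, 0.08], [-0.28, -0.14, 0.16]] + [[0.05,0.05,0.13], [0.0,0.00,0.01], [-0.01,-0.01,-0.04]]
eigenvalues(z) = [(0.03+0.25j), (0.03-0.25j), (-0.42+0j)]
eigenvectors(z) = [[-0.14+0.52j, -0.14-0.52j, -0.14+0.00j], [(-0.18+0.18j), (-0.18-0.18j), 0.98+0.00j], [(-0.8+0j), (-0.8-0j), -0.10+0.00j]]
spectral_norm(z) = 0.43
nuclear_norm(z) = 0.98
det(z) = -0.03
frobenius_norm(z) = 0.61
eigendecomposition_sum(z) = [[(-0.02+0.12j),(0.01+0.02j),0.08-0.01j], [-0.04+0.04j,(-0+0.01j),(0.04+0.01j)], [(-0.18+0.02j),(-0.02+0.02j),0.05+0.12j]] + [[-0.02-0.12j, 0.01-0.02j, 0.08+0.01j], [-0.04-0.04j, -0.00-0.01j, (0.04-0.01j)], [(-0.18-0.02j), (-0.02-0.02j), (0.05-0.12j)]] + [[(-0.02-0j), 0.06+0.00j, -0.01-0.00j], [0.13+0.00j, -0.40-0.00j, (0.07+0j)], [(-0.01-0j), (0.04+0j), -0.01-0.00j]]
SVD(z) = [[-0.16,-0.24,-0.96], [0.90,-0.43,-0.04], [-0.41,-0.87,0.28]] @ diag([0.43446306901046206, 0.40065127230284825, 0.14973443046981313]) @ [[0.5, -0.85, 0.14], [0.80, 0.39, -0.46], [-0.34, -0.34, -0.88]]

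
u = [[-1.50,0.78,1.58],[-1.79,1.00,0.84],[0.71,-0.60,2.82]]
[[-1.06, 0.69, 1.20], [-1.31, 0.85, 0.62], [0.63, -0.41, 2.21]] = u@[[0.7, -0.08, 0.03], [-0.08, 0.69, 0.02], [0.03, 0.02, 0.78]]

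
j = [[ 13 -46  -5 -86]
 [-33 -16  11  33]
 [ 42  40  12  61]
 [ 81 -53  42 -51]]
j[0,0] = 13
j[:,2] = [-5, 11, 12, 42]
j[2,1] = 40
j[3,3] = -51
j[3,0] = 81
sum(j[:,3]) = -43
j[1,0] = -33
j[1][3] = 33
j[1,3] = 33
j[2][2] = 12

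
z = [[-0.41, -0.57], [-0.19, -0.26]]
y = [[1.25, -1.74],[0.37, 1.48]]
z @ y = [[-0.72, -0.13], [-0.33, -0.05]]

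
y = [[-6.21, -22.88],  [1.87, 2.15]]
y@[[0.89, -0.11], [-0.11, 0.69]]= [[-3.01,-15.1], [1.43,1.28]]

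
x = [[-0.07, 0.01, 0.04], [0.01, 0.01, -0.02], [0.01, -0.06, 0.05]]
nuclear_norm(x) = 0.17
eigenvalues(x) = [-0.08, -0.0, 0.07]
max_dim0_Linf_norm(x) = 0.07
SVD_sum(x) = [[-0.04, -0.02, 0.05],[0.01, 0.01, -0.02],[-0.03, -0.02, 0.04]] + [[-0.03, 0.03, -0.01], [-0.0, 0.0, -0.0], [0.04, -0.04, 0.01]] + [[-0.0, -0.0, -0.00], [-0.0, -0.00, -0.00], [-0.00, -0.0, -0.0]]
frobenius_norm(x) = 0.12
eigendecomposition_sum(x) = [[-0.07, 0.03, 0.03],[0.01, -0.0, -0.00],[0.01, -0.00, -0.00]] + [[-0.0, -0.00, -0.00], [-0.00, -0.00, -0.00], [-0.00, -0.00, -0.00]] + [[0.00, -0.01, 0.01],[0.0, 0.02, -0.02],[0.00, -0.05, 0.05]]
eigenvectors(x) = [[-0.98,0.46,0.25], [0.15,0.63,-0.27], [0.15,0.63,0.93]]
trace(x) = -0.01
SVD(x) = [[-0.74, -0.65, 0.18], [0.28, -0.04, 0.96], [-0.62, 0.76, 0.21]] @ diag([0.08779342260561204, 0.07541779734009287, 0.0021144246406758567]) @ [[0.55, 0.37, -0.75], [0.70, -0.70, 0.17], [-0.46, -0.62, -0.64]]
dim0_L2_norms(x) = [0.07, 0.06, 0.07]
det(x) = 0.00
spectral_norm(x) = 0.09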